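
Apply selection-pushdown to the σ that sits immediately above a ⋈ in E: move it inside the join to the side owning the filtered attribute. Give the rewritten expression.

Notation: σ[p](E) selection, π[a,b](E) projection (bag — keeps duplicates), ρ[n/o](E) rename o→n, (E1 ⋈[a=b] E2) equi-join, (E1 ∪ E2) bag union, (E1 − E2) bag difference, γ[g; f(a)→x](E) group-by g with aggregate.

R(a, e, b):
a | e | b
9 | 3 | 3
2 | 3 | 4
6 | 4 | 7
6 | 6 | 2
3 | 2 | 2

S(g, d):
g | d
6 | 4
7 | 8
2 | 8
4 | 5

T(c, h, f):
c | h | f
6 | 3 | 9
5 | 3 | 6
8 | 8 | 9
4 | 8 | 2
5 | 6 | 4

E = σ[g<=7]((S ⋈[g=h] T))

σ filters on g, owned by the left side.
E' = (σ[g<=7](S) ⋈[g=h] T)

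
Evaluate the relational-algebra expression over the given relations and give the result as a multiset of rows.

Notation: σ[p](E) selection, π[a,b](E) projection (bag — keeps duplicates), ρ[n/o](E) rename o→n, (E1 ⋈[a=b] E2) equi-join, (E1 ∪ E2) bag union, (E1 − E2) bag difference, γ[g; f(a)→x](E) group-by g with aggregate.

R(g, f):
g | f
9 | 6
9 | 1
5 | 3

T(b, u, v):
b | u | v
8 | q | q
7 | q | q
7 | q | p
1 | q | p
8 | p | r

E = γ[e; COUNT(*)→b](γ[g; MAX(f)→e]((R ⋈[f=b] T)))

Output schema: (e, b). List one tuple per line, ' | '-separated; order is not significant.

Per-node cardinality:
  R → 3
  T → 5
  (R ⋈[f=b] T) → 1
  γ[g; MAX(f)→e]((R ⋈[f=b] T)) → 1
  γ[e; COUNT(*)→b](γ[g; MAX(f)→e]((R ⋈[f=b] T))) → 1

== RESULT ==
e | b
1 | 1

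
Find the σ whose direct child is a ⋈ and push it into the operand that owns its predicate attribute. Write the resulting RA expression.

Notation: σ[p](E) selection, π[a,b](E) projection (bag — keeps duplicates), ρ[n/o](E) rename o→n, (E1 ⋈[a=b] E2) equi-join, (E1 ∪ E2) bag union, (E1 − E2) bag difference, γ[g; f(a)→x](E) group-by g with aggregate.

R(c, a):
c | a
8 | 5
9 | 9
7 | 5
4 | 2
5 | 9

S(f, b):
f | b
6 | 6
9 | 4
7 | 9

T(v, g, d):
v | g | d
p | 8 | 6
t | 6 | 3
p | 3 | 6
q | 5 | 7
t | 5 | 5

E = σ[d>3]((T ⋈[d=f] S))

σ filters on d, owned by the left side.
E' = (σ[d>3](T) ⋈[d=f] S)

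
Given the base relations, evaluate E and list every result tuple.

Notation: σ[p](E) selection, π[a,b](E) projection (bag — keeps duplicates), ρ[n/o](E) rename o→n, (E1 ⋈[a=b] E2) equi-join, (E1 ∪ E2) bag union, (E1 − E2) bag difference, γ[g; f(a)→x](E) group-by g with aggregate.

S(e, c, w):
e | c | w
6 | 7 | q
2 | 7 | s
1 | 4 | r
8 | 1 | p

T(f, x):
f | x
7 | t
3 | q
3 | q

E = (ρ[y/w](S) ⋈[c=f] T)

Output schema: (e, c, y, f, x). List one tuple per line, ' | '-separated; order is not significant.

Row counts bottom-up:
  S → 4
  ρ[y/w](S) → 4
  T → 3
  (ρ[y/w](S) ⋈[c=f] T) → 2

== RESULT ==
e | c | y | f | x
2 | 7 | s | 7 | t
6 | 7 | q | 7 | t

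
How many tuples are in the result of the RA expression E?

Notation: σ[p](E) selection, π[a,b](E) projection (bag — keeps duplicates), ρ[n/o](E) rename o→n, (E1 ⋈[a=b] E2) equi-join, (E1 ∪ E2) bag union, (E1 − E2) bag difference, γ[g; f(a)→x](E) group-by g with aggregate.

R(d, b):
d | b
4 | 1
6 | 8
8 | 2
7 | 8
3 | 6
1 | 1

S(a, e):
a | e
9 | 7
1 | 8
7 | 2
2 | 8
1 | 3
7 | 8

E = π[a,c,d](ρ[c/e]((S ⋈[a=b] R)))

Row counts bottom-up:
  S → 6
  R → 6
  (S ⋈[a=b] R) → 5
  ρ[c/e]((S ⋈[a=b] R)) → 5
  π[a,c,d](ρ[c/e]((S ⋈[a=b] R))) → 5

|E| = 5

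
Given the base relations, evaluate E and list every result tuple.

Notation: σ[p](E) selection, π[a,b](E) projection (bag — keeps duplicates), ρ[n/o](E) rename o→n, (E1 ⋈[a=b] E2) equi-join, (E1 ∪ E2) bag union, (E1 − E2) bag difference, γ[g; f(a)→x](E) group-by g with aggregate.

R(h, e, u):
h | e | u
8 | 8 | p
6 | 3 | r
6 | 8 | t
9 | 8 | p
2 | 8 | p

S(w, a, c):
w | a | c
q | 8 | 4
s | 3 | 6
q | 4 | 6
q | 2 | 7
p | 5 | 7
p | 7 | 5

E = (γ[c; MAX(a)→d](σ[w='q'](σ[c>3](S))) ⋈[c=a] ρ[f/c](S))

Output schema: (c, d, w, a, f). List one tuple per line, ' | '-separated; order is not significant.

Subexpression sizes:
  S → 6
  σ[c>3](S) → 6
  σ[w='q'](σ[c>3](S)) → 3
  γ[c; MAX(a)→d](σ[w='q'](σ[c>3](S))) → 3
  S → 6
  ρ[f/c](S) → 6
  (γ[c; MAX(a)→d](σ[w='q'](σ[c>3](S))) ⋈[c=a] ρ[f/c](S)) → 2

== RESULT ==
c | d | w | a | f
4 | 8 | q | 4 | 6
7 | 2 | p | 7 | 5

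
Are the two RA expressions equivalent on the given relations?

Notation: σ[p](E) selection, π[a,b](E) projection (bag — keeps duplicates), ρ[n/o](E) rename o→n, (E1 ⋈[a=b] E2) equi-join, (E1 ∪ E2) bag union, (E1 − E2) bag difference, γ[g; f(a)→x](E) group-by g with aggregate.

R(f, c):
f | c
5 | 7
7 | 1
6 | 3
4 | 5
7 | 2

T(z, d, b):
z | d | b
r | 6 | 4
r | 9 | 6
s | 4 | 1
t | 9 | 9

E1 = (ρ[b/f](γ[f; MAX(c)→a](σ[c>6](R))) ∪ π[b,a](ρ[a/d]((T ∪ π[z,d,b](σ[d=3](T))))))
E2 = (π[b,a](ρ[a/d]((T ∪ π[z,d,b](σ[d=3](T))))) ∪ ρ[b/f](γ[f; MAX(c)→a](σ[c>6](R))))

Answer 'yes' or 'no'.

E1 subexpression sizes:
  R → 5
  σ[c>6](R) → 1
  γ[f; MAX(c)→a](σ[c>6](R)) → 1
  ρ[b/f](γ[f; MAX(c)→a](σ[c>6](R))) → 1
  T → 4
  T → 4
  σ[d=3](T) → 0
  π[z,d,b](σ[d=3](T)) → 0
  (T ∪ π[z,d,b](σ[d=3](T))) → 4
  ρ[a/d]((T ∪ π[z,d,b](σ[d=3](T)))) → 4
  π[b,a](ρ[a/d]((T ∪ π[z,d,b](σ[d=3](T))))) → 4
  (ρ[b/f](γ[f; MAX(c)→a](σ[c>6](R))) ∪ π[b,a](ρ[a/d]((T ∪ π[z,d,b](σ[d=3](T)))))) → 5
E2 subexpression sizes:
  T → 4
  T → 4
  σ[d=3](T) → 0
  π[z,d,b](σ[d=3](T)) → 0
  (T ∪ π[z,d,b](σ[d=3](T))) → 4
  ρ[a/d]((T ∪ π[z,d,b](σ[d=3](T)))) → 4
  π[b,a](ρ[a/d]((T ∪ π[z,d,b](σ[d=3](T))))) → 4
  R → 5
  σ[c>6](R) → 1
  γ[f; MAX(c)→a](σ[c>6](R)) → 1
  ρ[b/f](γ[f; MAX(c)→a](σ[c>6](R))) → 1
  (π[b,a](ρ[a/d]((T ∪ π[z,d,b](σ[d=3](T))))) ∪ ρ[b/f](γ[f; MAX(c)→a](σ[c>6](R)))) → 5

E1 and E2 produce the same multiset:
b | a
1 | 4
4 | 6
5 | 7
6 | 9
9 | 9

yes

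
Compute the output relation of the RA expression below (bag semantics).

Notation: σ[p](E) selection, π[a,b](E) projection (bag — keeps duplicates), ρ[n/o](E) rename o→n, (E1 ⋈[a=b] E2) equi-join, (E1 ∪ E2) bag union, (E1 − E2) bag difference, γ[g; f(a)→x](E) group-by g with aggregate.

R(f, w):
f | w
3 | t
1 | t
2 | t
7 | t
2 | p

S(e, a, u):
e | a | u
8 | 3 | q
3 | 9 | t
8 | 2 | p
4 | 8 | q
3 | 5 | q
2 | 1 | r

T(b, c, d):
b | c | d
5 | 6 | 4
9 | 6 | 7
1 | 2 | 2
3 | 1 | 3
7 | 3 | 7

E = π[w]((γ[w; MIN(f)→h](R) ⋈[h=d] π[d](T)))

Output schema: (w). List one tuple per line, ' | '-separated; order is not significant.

Subexpression sizes:
  R → 5
  γ[w; MIN(f)→h](R) → 2
  T → 5
  π[d](T) → 5
  (γ[w; MIN(f)→h](R) ⋈[h=d] π[d](T)) → 1
  π[w]((γ[w; MIN(f)→h](R) ⋈[h=d] π[d](T))) → 1

== RESULT ==
w
p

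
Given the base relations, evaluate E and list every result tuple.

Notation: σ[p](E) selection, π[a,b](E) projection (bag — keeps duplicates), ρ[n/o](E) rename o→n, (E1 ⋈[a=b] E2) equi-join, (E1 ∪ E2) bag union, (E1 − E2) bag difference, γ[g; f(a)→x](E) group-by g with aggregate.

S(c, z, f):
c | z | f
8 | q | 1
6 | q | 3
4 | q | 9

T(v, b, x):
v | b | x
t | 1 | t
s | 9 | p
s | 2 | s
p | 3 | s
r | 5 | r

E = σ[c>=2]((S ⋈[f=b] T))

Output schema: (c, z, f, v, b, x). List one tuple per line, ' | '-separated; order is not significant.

Per-node cardinality:
  S → 3
  T → 5
  (S ⋈[f=b] T) → 3
  σ[c>=2]((S ⋈[f=b] T)) → 3

== RESULT ==
c | z | f | v | b | x
4 | q | 9 | s | 9 | p
6 | q | 3 | p | 3 | s
8 | q | 1 | t | 1 | t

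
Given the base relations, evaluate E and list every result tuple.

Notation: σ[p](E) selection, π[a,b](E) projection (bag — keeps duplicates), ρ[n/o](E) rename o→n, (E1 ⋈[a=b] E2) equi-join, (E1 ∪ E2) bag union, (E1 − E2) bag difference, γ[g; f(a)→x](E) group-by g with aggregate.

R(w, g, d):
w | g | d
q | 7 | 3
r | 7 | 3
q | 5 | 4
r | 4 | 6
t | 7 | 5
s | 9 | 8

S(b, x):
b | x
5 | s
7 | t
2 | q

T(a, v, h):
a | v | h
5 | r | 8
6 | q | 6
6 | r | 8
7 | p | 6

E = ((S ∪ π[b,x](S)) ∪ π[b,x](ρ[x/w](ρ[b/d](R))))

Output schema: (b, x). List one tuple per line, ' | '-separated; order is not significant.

Row counts bottom-up:
  S → 3
  S → 3
  π[b,x](S) → 3
  (S ∪ π[b,x](S)) → 6
  R → 6
  ρ[b/d](R) → 6
  ρ[x/w](ρ[b/d](R)) → 6
  π[b,x](ρ[x/w](ρ[b/d](R))) → 6
  ((S ∪ π[b,x](S)) ∪ π[b,x](ρ[x/w](ρ[b/d](R)))) → 12

== RESULT ==
b | x
2 | q
2 | q
3 | q
3 | r
4 | q
5 | s
5 | s
5 | t
6 | r
7 | t
7 | t
8 | s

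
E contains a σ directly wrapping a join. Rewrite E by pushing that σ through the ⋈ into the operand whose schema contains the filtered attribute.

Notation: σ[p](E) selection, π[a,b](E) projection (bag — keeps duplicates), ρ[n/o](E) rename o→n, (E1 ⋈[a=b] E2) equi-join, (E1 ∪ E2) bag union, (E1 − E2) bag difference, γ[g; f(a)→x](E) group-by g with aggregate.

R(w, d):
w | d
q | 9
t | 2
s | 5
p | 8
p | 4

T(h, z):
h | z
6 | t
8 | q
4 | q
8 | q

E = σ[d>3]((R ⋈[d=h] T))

σ filters on d, owned by the left side.
E' = (σ[d>3](R) ⋈[d=h] T)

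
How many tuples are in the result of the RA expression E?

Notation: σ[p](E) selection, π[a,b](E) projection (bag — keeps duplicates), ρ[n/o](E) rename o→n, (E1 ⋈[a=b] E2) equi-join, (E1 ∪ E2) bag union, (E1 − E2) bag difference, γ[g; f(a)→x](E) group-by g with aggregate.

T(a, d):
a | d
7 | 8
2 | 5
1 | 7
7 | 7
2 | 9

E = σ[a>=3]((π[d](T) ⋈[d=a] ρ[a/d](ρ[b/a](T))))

Row counts bottom-up:
  T → 5
  π[d](T) → 5
  T → 5
  ρ[b/a](T) → 5
  ρ[a/d](ρ[b/a](T)) → 5
  (π[d](T) ⋈[d=a] ρ[a/d](ρ[b/a](T))) → 7
  σ[a>=3]((π[d](T) ⋈[d=a] ρ[a/d](ρ[b/a](T)))) → 7

|E| = 7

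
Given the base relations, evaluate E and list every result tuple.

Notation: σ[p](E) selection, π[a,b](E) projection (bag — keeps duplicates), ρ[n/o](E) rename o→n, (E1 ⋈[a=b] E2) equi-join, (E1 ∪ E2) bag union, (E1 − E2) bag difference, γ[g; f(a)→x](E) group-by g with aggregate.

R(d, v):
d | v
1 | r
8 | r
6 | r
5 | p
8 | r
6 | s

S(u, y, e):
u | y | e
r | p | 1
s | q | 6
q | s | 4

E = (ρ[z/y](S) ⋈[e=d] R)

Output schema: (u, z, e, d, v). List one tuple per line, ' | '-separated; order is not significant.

Subexpression sizes:
  S → 3
  ρ[z/y](S) → 3
  R → 6
  (ρ[z/y](S) ⋈[e=d] R) → 3

== RESULT ==
u | z | e | d | v
r | p | 1 | 1 | r
s | q | 6 | 6 | r
s | q | 6 | 6 | s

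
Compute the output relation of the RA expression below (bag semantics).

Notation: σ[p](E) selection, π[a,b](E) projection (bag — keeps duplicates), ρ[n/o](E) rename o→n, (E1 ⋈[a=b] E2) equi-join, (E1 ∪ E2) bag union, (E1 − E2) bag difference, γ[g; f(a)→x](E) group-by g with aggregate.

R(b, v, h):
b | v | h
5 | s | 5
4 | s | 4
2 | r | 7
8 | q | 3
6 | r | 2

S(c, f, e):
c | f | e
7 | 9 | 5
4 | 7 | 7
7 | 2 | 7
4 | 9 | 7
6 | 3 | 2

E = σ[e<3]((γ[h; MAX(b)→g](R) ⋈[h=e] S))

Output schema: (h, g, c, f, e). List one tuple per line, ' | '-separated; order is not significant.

Row counts bottom-up:
  R → 5
  γ[h; MAX(b)→g](R) → 5
  S → 5
  (γ[h; MAX(b)→g](R) ⋈[h=e] S) → 5
  σ[e<3]((γ[h; MAX(b)→g](R) ⋈[h=e] S)) → 1

== RESULT ==
h | g | c | f | e
2 | 6 | 6 | 3 | 2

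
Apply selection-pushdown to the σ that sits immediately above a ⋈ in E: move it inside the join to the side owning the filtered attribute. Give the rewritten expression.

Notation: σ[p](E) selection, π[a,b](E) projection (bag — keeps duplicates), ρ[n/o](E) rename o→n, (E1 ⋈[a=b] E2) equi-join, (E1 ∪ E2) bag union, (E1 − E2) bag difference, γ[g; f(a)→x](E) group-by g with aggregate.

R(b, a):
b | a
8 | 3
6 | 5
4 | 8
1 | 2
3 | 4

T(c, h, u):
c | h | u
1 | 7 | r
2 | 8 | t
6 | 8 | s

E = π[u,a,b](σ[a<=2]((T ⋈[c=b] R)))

σ filters on a, owned by the right side.
E' = π[u,a,b]((T ⋈[c=b] σ[a<=2](R)))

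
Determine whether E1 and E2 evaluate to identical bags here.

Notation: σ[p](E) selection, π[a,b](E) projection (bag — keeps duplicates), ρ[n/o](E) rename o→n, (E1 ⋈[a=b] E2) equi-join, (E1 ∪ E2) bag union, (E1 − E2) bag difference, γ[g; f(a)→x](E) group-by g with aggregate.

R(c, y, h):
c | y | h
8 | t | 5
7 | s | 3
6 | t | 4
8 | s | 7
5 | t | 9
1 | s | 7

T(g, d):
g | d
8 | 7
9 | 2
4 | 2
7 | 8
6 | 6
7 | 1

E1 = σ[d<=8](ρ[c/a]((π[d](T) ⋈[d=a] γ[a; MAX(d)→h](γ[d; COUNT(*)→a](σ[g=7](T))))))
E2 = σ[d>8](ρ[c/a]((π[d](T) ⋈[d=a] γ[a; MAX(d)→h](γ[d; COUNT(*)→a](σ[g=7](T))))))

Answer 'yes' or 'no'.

E1 per-node cardinality:
  T → 6
  π[d](T) → 6
  T → 6
  σ[g=7](T) → 2
  γ[d; COUNT(*)→a](σ[g=7](T)) → 2
  γ[a; MAX(d)→h](γ[d; COUNT(*)→a](σ[g=7](T))) → 1
  (π[d](T) ⋈[d=a] γ[a; MAX(d)→h](γ[d; COUNT(*)→a](σ[g=7](T)))) → 1
  ρ[c/a]((π[d](T) ⋈[d=a] γ[a; MAX(d)→h](γ[d; COUNT(*)→a](σ[g=7](T))))) → 1
  σ[d<=8](ρ[c/a]((π[d](T) ⋈[d=a] γ[a; MAX(d)→h](γ[d; COUNT(*)→a](σ[g=7](T)))))) → 1
E2 per-node cardinality:
  T → 6
  π[d](T) → 6
  T → 6
  σ[g=7](T) → 2
  γ[d; COUNT(*)→a](σ[g=7](T)) → 2
  γ[a; MAX(d)→h](γ[d; COUNT(*)→a](σ[g=7](T))) → 1
  (π[d](T) ⋈[d=a] γ[a; MAX(d)→h](γ[d; COUNT(*)→a](σ[g=7](T)))) → 1
  ρ[c/a]((π[d](T) ⋈[d=a] γ[a; MAX(d)→h](γ[d; COUNT(*)→a](σ[g=7](T))))) → 1
  σ[d>8](ρ[c/a]((π[d](T) ⋈[d=a] γ[a; MAX(d)→h](γ[d; COUNT(*)→a](σ[g=7](T)))))) → 0

E1 result:
d | c | h
1 | 1 | 8
E2 result:
d | c | h
(0 rows)
Witness: (1, 1, 8) appears 1× in E1 but 0× in E2.

no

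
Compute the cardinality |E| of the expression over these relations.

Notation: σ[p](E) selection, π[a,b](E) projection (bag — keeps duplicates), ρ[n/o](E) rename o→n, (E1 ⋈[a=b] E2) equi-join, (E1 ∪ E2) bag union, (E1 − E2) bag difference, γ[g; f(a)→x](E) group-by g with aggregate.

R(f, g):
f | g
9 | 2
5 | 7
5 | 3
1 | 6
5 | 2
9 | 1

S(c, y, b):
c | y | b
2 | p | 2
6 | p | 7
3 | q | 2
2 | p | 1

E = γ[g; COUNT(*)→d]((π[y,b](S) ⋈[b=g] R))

Per-node cardinality:
  S → 4
  π[y,b](S) → 4
  R → 6
  (π[y,b](S) ⋈[b=g] R) → 6
  γ[g; COUNT(*)→d]((π[y,b](S) ⋈[b=g] R)) → 3

|E| = 3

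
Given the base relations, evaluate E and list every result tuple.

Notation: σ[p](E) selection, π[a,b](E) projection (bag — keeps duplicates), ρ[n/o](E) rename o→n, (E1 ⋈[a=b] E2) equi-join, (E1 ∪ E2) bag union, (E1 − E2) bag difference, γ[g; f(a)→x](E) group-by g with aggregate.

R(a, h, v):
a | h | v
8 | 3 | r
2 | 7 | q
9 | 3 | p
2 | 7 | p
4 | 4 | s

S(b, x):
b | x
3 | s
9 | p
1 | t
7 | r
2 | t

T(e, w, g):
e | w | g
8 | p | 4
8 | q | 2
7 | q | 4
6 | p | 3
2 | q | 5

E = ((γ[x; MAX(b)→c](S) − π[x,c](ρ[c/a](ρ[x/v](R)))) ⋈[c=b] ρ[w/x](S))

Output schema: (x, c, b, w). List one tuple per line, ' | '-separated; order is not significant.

Per-node cardinality:
  S → 5
  γ[x; MAX(b)→c](S) → 4
  R → 5
  ρ[x/v](R) → 5
  ρ[c/a](ρ[x/v](R)) → 5
  π[x,c](ρ[c/a](ρ[x/v](R))) → 5
  (γ[x; MAX(b)→c](S) − π[x,c](ρ[c/a](ρ[x/v](R)))) → 3
  S → 5
  ρ[w/x](S) → 5
  ((γ[x; MAX(b)→c](S) − π[x,c](ρ[c/a](ρ[x/v](R)))) ⋈[c=b] ρ[w/x](S)) → 3

== RESULT ==
x | c | b | w
r | 7 | 7 | r
s | 3 | 3 | s
t | 2 | 2 | t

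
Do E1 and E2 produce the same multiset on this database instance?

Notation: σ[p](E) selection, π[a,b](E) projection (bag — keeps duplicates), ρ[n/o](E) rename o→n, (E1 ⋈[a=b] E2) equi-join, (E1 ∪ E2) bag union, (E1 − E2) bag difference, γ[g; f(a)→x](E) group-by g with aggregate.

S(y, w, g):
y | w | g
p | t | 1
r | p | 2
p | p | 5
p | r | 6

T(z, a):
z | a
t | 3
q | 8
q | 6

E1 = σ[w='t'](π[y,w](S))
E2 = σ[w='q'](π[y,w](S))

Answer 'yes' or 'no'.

E1 stepwise |·|:
  S → 4
  π[y,w](S) → 4
  σ[w='t'](π[y,w](S)) → 1
E2 stepwise |·|:
  S → 4
  π[y,w](S) → 4
  σ[w='q'](π[y,w](S)) → 0

E1 result:
y | w
p | t
E2 result:
y | w
(0 rows)
Witness: ('p', 't') appears 1× in E1 but 0× in E2.

no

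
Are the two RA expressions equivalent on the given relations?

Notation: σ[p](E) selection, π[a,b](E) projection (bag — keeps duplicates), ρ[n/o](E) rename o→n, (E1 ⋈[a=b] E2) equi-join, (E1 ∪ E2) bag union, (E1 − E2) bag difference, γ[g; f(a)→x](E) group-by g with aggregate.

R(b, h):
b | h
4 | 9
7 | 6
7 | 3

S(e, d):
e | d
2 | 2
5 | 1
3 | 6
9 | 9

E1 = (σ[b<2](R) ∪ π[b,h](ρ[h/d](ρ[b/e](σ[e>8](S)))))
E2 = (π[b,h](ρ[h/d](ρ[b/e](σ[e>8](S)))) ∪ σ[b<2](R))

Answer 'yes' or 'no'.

E1 stepwise |·|:
  R → 3
  σ[b<2](R) → 0
  S → 4
  σ[e>8](S) → 1
  ρ[b/e](σ[e>8](S)) → 1
  ρ[h/d](ρ[b/e](σ[e>8](S))) → 1
  π[b,h](ρ[h/d](ρ[b/e](σ[e>8](S)))) → 1
  (σ[b<2](R) ∪ π[b,h](ρ[h/d](ρ[b/e](σ[e>8](S))))) → 1
E2 stepwise |·|:
  S → 4
  σ[e>8](S) → 1
  ρ[b/e](σ[e>8](S)) → 1
  ρ[h/d](ρ[b/e](σ[e>8](S))) → 1
  π[b,h](ρ[h/d](ρ[b/e](σ[e>8](S)))) → 1
  R → 3
  σ[b<2](R) → 0
  (π[b,h](ρ[h/d](ρ[b/e](σ[e>8](S)))) ∪ σ[b<2](R)) → 1

E1 and E2 produce the same multiset:
b | h
9 | 9

yes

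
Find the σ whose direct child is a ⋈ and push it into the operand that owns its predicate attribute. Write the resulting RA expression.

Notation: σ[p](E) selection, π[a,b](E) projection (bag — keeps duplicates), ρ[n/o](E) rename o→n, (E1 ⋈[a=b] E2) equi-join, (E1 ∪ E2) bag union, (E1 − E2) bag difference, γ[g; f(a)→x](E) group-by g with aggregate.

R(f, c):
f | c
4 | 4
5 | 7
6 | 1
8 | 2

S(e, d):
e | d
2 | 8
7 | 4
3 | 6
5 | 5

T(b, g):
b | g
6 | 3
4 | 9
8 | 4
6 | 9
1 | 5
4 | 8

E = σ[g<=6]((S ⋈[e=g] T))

σ filters on g, owned by the right side.
E' = (S ⋈[e=g] σ[g<=6](T))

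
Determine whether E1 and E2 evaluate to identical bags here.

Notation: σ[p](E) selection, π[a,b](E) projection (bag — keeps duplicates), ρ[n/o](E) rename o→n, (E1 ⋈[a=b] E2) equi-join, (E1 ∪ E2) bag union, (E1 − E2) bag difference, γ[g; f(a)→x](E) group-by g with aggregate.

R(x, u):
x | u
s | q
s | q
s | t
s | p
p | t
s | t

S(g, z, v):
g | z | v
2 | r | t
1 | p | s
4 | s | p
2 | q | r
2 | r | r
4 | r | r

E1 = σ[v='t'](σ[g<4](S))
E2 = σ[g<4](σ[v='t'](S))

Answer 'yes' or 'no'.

E1 per-node cardinality:
  S → 6
  σ[g<4](S) → 4
  σ[v='t'](σ[g<4](S)) → 1
E2 per-node cardinality:
  S → 6
  σ[v='t'](S) → 1
  σ[g<4](σ[v='t'](S)) → 1

E1 and E2 produce the same multiset:
g | z | v
2 | r | t

yes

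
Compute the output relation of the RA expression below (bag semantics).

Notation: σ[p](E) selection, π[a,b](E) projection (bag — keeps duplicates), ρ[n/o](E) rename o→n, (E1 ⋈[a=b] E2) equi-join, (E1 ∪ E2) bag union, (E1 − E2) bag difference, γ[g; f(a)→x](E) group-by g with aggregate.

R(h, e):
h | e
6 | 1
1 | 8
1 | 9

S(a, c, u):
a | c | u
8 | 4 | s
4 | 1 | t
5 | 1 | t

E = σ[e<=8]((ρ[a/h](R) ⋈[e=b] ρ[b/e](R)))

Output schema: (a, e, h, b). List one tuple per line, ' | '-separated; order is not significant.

Per-node cardinality:
  R → 3
  ρ[a/h](R) → 3
  R → 3
  ρ[b/e](R) → 3
  (ρ[a/h](R) ⋈[e=b] ρ[b/e](R)) → 3
  σ[e<=8]((ρ[a/h](R) ⋈[e=b] ρ[b/e](R))) → 2

== RESULT ==
a | e | h | b
1 | 8 | 1 | 8
6 | 1 | 6 | 1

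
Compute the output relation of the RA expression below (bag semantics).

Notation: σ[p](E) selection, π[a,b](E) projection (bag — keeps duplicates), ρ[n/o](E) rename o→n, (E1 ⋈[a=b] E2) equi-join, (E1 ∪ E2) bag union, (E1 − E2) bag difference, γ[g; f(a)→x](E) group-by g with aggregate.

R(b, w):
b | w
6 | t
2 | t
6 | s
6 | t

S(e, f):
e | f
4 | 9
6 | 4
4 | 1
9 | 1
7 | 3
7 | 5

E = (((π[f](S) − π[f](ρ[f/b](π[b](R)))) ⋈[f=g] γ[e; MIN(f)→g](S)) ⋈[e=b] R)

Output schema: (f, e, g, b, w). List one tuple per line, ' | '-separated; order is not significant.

Stepwise |·|:
  S → 6
  π[f](S) → 6
  R → 4
  π[b](R) → 4
  ρ[f/b](π[b](R)) → 4
  π[f](ρ[f/b](π[b](R))) → 4
  (π[f](S) − π[f](ρ[f/b](π[b](R)))) → 6
  S → 6
  γ[e; MIN(f)→g](S) → 4
  ((π[f](S) − π[f](ρ[f/b](π[b](R)))) ⋈[f=g] γ[e; MIN(f)→g](S)) → 6
  R → 4
  (((π[f](S) − π[f](ρ[f/b](π[b](R)))) ⋈[f=g] γ[e; MIN(f)→g](S)) ⋈[e=b] R) → 3

== RESULT ==
f | e | g | b | w
4 | 6 | 4 | 6 | s
4 | 6 | 4 | 6 | t
4 | 6 | 4 | 6 | t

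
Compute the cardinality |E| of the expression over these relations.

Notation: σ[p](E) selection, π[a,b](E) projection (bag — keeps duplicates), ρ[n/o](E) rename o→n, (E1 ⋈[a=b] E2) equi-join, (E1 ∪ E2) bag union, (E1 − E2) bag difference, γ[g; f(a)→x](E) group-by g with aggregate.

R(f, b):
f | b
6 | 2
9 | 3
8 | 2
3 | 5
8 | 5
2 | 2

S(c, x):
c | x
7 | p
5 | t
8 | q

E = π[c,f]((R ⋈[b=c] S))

Per-node cardinality:
  R → 6
  S → 3
  (R ⋈[b=c] S) → 2
  π[c,f]((R ⋈[b=c] S)) → 2

|E| = 2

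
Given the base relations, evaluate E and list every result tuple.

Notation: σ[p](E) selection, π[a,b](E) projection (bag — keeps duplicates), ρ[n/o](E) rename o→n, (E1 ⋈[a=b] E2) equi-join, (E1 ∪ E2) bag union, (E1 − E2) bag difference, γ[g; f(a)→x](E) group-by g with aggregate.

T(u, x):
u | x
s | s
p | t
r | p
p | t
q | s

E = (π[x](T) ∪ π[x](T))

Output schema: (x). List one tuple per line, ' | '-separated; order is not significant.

Stepwise |·|:
  T → 5
  π[x](T) → 5
  T → 5
  π[x](T) → 5
  (π[x](T) ∪ π[x](T)) → 10

== RESULT ==
x
p
p
s
s
s
s
t
t
t
t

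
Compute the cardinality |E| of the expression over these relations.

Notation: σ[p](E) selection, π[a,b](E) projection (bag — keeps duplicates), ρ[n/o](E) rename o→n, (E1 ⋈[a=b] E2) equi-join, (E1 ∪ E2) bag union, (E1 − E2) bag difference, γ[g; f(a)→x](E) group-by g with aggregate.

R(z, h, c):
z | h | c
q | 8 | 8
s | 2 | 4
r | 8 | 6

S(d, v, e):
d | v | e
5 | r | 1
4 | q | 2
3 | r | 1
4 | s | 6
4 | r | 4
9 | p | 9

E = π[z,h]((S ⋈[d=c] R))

Subexpression sizes:
  S → 6
  R → 3
  (S ⋈[d=c] R) → 3
  π[z,h]((S ⋈[d=c] R)) → 3

|E| = 3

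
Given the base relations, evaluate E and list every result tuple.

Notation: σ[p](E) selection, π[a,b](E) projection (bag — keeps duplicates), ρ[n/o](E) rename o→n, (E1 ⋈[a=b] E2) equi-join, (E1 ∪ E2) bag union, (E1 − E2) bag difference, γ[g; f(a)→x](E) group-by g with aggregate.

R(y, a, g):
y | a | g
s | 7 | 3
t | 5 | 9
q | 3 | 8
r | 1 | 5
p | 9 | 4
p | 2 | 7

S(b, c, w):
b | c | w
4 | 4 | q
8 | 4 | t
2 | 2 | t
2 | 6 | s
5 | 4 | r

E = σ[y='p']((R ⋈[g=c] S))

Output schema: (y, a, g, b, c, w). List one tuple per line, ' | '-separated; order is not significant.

Per-node cardinality:
  R → 6
  S → 5
  (R ⋈[g=c] S) → 3
  σ[y='p']((R ⋈[g=c] S)) → 3

== RESULT ==
y | a | g | b | c | w
p | 9 | 4 | 4 | 4 | q
p | 9 | 4 | 5 | 4 | r
p | 9 | 4 | 8 | 4 | t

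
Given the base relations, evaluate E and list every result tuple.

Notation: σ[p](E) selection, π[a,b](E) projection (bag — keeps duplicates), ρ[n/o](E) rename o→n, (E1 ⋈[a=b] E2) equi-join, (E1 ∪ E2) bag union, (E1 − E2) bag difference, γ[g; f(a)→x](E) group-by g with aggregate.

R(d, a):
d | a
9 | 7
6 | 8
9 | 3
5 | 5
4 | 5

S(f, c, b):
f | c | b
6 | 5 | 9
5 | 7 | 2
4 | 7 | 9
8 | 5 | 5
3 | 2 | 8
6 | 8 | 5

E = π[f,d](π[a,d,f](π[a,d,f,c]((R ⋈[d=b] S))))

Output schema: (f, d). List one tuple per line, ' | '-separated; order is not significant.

Stepwise |·|:
  R → 5
  S → 6
  (R ⋈[d=b] S) → 6
  π[a,d,f,c]((R ⋈[d=b] S)) → 6
  π[a,d,f](π[a,d,f,c]((R ⋈[d=b] S))) → 6
  π[f,d](π[a,d,f](π[a,d,f,c]((R ⋈[d=b] S)))) → 6

== RESULT ==
f | d
4 | 9
4 | 9
6 | 5
6 | 9
6 | 9
8 | 5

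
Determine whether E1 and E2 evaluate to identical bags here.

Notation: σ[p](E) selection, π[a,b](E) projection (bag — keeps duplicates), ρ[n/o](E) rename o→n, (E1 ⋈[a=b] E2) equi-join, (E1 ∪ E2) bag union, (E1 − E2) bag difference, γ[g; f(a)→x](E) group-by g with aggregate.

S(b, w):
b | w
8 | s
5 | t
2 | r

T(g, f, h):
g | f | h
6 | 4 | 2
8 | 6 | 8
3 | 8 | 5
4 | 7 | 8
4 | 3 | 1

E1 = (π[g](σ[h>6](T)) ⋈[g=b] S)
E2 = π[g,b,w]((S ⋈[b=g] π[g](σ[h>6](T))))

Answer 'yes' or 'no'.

E1 per-node cardinality:
  T → 5
  σ[h>6](T) → 2
  π[g](σ[h>6](T)) → 2
  S → 3
  (π[g](σ[h>6](T)) ⋈[g=b] S) → 1
E2 per-node cardinality:
  S → 3
  T → 5
  σ[h>6](T) → 2
  π[g](σ[h>6](T)) → 2
  (S ⋈[b=g] π[g](σ[h>6](T))) → 1
  π[g,b,w]((S ⋈[b=g] π[g](σ[h>6](T)))) → 1

E1 and E2 produce the same multiset:
g | b | w
8 | 8 | s

yes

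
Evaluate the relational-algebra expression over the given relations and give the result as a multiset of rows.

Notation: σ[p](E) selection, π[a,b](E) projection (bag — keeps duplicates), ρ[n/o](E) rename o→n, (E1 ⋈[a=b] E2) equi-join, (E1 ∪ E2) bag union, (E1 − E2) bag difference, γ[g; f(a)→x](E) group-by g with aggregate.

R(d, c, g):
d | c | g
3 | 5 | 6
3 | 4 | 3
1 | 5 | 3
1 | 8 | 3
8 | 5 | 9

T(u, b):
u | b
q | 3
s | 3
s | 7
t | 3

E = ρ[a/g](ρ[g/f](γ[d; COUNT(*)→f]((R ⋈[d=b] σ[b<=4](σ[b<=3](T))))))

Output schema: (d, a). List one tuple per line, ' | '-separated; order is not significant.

Per-node cardinality:
  R → 5
  T → 4
  σ[b<=3](T) → 3
  σ[b<=4](σ[b<=3](T)) → 3
  (R ⋈[d=b] σ[b<=4](σ[b<=3](T))) → 6
  γ[d; COUNT(*)→f]((R ⋈[d=b] σ[b<=4](σ[b<=3](T)))) → 1
  ρ[g/f](γ[d; COUNT(*)→f]((R ⋈[d=b] σ[b<=4](σ[b<=3](T))))) → 1
  ρ[a/g](ρ[g/f](γ[d; COUNT(*)→f]((R ⋈[d=b] σ[b<=4](σ[b<=3](T)))))) → 1

== RESULT ==
d | a
3 | 6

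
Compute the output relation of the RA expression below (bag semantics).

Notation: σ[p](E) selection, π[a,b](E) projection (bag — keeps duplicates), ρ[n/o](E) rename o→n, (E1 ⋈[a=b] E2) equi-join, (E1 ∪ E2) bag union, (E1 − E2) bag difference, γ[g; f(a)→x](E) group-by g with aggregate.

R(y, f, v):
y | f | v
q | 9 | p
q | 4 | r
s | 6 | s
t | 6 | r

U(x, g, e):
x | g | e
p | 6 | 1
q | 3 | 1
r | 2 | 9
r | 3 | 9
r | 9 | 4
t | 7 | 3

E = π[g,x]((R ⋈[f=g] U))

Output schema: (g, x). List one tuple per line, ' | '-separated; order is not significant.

Per-node cardinality:
  R → 4
  U → 6
  (R ⋈[f=g] U) → 3
  π[g,x]((R ⋈[f=g] U)) → 3

== RESULT ==
g | x
6 | p
6 | p
9 | r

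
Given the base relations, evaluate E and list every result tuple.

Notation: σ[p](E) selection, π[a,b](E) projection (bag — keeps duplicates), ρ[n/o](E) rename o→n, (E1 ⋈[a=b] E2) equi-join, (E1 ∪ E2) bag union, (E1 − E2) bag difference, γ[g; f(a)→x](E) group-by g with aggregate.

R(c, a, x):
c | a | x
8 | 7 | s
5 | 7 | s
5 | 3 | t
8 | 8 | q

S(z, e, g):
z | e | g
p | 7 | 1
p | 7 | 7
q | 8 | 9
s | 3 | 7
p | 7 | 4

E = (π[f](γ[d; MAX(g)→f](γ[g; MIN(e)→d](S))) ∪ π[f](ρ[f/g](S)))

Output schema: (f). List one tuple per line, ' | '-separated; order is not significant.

Subexpression sizes:
  S → 5
  γ[g; MIN(e)→d](S) → 4
  γ[d; MAX(g)→f](γ[g; MIN(e)→d](S)) → 3
  π[f](γ[d; MAX(g)→f](γ[g; MIN(e)→d](S))) → 3
  S → 5
  ρ[f/g](S) → 5
  π[f](ρ[f/g](S)) → 5
  (π[f](γ[d; MAX(g)→f](γ[g; MIN(e)→d](S))) ∪ π[f](ρ[f/g](S))) → 8

== RESULT ==
f
1
4
4
7
7
7
9
9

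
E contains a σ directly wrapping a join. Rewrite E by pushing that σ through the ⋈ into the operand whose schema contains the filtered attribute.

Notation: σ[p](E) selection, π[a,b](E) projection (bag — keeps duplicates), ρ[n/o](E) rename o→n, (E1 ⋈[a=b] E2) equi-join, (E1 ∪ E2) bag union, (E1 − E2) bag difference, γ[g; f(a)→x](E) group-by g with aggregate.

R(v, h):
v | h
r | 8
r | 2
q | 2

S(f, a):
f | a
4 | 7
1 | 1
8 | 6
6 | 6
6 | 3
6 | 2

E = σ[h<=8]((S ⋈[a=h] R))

σ filters on h, owned by the right side.
E' = (S ⋈[a=h] σ[h<=8](R))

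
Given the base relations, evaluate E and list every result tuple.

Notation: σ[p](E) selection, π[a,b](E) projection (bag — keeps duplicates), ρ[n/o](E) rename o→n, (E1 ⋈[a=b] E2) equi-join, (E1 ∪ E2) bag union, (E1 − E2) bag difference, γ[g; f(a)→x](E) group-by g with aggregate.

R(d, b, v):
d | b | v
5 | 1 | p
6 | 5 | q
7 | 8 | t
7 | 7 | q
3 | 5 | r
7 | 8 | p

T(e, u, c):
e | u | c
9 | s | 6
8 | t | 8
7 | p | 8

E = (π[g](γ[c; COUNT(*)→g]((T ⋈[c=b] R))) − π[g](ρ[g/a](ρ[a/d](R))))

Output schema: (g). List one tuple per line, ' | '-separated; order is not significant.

Row counts bottom-up:
  T → 3
  R → 6
  (T ⋈[c=b] R) → 4
  γ[c; COUNT(*)→g]((T ⋈[c=b] R)) → 1
  π[g](γ[c; COUNT(*)→g]((T ⋈[c=b] R))) → 1
  R → 6
  ρ[a/d](R) → 6
  ρ[g/a](ρ[a/d](R)) → 6
  π[g](ρ[g/a](ρ[a/d](R))) → 6
  (π[g](γ[c; COUNT(*)→g]((T ⋈[c=b] R))) − π[g](ρ[g/a](ρ[a/d](R)))) → 1

== RESULT ==
g
4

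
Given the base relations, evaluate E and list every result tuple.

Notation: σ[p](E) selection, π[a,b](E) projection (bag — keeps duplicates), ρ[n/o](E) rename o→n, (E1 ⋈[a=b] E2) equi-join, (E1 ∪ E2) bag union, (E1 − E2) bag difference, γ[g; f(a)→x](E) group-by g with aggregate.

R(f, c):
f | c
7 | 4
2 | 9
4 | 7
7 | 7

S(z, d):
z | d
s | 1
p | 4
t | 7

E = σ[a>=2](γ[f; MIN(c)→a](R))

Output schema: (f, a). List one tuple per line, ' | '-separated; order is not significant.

Per-node cardinality:
  R → 4
  γ[f; MIN(c)→a](R) → 3
  σ[a>=2](γ[f; MIN(c)→a](R)) → 3

== RESULT ==
f | a
2 | 9
4 | 7
7 | 4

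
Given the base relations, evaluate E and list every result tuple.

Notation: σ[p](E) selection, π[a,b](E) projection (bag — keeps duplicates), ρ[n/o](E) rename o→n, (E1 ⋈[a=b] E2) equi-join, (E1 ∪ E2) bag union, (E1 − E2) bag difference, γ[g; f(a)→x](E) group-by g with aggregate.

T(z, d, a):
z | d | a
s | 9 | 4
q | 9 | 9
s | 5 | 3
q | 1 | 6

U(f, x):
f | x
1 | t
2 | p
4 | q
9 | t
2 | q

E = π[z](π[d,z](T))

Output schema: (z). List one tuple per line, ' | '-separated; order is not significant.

Per-node cardinality:
  T → 4
  π[d,z](T) → 4
  π[z](π[d,z](T)) → 4

== RESULT ==
z
q
q
s
s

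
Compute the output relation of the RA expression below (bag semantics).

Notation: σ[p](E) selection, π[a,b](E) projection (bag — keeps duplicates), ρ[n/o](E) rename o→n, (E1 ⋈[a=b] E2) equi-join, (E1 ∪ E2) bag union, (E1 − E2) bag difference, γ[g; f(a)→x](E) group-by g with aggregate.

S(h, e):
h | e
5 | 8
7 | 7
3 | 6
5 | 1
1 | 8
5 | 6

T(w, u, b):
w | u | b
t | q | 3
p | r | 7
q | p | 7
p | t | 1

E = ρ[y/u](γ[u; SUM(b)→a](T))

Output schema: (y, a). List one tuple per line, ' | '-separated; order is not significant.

Per-node cardinality:
  T → 4
  γ[u; SUM(b)→a](T) → 4
  ρ[y/u](γ[u; SUM(b)→a](T)) → 4

== RESULT ==
y | a
p | 7
q | 3
r | 7
t | 1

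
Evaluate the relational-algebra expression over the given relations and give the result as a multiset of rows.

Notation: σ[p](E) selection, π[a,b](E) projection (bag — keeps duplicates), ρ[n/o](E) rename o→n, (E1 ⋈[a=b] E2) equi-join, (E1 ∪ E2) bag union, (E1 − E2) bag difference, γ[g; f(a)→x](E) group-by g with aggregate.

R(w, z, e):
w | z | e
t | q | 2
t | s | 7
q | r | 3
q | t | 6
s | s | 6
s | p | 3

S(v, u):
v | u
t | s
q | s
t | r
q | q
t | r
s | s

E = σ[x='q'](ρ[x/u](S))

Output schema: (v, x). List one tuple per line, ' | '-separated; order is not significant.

Stepwise |·|:
  S → 6
  ρ[x/u](S) → 6
  σ[x='q'](ρ[x/u](S)) → 1

== RESULT ==
v | x
q | q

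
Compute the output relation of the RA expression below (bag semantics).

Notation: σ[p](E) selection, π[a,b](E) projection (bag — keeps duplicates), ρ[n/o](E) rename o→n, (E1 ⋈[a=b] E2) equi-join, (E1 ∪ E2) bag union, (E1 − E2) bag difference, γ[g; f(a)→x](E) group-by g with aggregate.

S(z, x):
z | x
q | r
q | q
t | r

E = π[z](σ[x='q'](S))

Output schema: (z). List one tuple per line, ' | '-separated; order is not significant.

Per-node cardinality:
  S → 3
  σ[x='q'](S) → 1
  π[z](σ[x='q'](S)) → 1

== RESULT ==
z
q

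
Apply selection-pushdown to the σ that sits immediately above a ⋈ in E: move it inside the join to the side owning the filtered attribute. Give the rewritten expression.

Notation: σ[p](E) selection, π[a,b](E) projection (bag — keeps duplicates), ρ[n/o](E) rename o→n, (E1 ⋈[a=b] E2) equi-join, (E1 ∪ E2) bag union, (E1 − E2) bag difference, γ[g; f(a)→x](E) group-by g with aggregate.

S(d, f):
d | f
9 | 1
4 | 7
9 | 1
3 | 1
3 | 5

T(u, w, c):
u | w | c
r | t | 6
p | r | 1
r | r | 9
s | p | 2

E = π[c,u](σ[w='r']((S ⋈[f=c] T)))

σ filters on w, owned by the right side.
E' = π[c,u]((S ⋈[f=c] σ[w='r'](T)))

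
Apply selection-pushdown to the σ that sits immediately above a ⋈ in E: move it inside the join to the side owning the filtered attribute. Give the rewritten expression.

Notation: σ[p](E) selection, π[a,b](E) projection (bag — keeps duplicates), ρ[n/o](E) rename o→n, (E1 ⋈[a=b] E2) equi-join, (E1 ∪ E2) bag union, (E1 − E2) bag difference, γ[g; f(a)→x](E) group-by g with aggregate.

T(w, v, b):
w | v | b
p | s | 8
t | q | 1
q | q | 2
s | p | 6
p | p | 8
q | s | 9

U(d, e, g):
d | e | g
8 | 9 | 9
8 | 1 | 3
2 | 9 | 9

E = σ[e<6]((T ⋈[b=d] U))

σ filters on e, owned by the right side.
E' = (T ⋈[b=d] σ[e<6](U))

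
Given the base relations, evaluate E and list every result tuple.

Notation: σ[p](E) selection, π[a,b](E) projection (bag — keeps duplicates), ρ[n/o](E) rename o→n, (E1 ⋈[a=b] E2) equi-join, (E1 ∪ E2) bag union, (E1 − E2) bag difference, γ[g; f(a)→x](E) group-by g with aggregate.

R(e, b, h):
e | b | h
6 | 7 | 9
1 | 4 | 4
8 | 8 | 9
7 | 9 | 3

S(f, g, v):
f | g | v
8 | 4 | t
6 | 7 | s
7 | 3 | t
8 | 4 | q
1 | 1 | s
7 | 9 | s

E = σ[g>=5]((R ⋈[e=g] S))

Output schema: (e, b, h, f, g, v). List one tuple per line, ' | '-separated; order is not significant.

Per-node cardinality:
  R → 4
  S → 6
  (R ⋈[e=g] S) → 2
  σ[g>=5]((R ⋈[e=g] S)) → 1

== RESULT ==
e | b | h | f | g | v
7 | 9 | 3 | 6 | 7 | s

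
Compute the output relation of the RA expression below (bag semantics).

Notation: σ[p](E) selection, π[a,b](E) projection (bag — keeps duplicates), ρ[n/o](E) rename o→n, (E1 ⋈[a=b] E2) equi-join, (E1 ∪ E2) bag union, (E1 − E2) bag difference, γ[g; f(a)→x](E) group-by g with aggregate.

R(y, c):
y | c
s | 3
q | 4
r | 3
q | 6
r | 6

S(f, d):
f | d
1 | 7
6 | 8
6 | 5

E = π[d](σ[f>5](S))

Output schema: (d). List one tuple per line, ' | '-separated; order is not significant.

Stepwise |·|:
  S → 3
  σ[f>5](S) → 2
  π[d](σ[f>5](S)) → 2

== RESULT ==
d
5
8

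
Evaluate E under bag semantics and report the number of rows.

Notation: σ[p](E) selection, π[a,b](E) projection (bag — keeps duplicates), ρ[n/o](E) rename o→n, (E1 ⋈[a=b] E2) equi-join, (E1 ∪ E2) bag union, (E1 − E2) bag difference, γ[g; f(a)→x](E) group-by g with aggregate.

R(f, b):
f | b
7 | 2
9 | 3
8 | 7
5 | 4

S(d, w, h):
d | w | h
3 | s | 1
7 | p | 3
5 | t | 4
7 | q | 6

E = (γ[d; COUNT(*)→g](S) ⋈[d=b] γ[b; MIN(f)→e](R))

Row counts bottom-up:
  S → 4
  γ[d; COUNT(*)→g](S) → 3
  R → 4
  γ[b; MIN(f)→e](R) → 4
  (γ[d; COUNT(*)→g](S) ⋈[d=b] γ[b; MIN(f)→e](R)) → 2

|E| = 2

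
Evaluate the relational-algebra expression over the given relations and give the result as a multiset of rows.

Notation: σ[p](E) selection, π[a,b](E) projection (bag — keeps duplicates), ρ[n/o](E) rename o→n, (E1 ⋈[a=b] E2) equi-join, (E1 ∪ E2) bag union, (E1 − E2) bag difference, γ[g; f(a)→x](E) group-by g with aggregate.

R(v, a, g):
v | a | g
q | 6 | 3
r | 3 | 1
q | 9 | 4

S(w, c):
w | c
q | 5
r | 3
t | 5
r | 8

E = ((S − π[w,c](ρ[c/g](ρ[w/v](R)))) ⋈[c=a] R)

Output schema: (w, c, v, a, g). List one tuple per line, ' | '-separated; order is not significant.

Per-node cardinality:
  S → 4
  R → 3
  ρ[w/v](R) → 3
  ρ[c/g](ρ[w/v](R)) → 3
  π[w,c](ρ[c/g](ρ[w/v](R))) → 3
  (S − π[w,c](ρ[c/g](ρ[w/v](R)))) → 4
  R → 3
  ((S − π[w,c](ρ[c/g](ρ[w/v](R)))) ⋈[c=a] R) → 1

== RESULT ==
w | c | v | a | g
r | 3 | r | 3 | 1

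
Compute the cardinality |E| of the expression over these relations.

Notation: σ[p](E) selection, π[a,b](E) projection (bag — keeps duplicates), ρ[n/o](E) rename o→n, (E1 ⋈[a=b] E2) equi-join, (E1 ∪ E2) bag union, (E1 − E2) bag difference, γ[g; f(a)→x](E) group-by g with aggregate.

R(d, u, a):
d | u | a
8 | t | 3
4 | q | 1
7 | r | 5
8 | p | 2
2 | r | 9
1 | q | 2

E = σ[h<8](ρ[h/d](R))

Row counts bottom-up:
  R → 6
  ρ[h/d](R) → 6
  σ[h<8](ρ[h/d](R)) → 4

|E| = 4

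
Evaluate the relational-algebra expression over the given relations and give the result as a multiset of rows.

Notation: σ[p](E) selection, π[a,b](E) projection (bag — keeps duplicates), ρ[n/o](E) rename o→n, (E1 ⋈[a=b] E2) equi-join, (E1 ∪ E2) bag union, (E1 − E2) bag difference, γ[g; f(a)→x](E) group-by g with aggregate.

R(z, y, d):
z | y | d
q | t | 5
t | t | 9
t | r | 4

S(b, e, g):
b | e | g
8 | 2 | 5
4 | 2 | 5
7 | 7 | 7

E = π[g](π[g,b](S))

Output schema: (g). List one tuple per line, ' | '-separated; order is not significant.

Per-node cardinality:
  S → 3
  π[g,b](S) → 3
  π[g](π[g,b](S)) → 3

== RESULT ==
g
5
5
7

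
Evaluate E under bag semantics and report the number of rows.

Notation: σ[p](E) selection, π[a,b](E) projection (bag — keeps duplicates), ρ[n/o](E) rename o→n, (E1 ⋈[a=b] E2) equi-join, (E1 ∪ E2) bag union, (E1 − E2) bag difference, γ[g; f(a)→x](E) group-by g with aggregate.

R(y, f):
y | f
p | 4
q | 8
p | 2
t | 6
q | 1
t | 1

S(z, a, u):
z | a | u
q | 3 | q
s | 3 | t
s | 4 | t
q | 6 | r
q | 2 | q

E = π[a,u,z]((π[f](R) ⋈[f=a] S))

Subexpression sizes:
  R → 6
  π[f](R) → 6
  S → 5
  (π[f](R) ⋈[f=a] S) → 3
  π[a,u,z]((π[f](R) ⋈[f=a] S)) → 3

|E| = 3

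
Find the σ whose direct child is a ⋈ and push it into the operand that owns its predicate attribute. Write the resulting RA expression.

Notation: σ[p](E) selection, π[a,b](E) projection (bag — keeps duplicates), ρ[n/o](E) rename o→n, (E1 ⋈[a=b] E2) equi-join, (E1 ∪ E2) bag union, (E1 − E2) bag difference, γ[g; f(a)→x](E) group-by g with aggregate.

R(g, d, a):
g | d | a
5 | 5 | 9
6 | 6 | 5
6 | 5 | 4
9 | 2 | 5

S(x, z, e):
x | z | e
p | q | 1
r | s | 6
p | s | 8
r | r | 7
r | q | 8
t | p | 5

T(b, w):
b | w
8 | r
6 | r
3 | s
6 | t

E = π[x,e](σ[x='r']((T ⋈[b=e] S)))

σ filters on x, owned by the right side.
E' = π[x,e]((T ⋈[b=e] σ[x='r'](S)))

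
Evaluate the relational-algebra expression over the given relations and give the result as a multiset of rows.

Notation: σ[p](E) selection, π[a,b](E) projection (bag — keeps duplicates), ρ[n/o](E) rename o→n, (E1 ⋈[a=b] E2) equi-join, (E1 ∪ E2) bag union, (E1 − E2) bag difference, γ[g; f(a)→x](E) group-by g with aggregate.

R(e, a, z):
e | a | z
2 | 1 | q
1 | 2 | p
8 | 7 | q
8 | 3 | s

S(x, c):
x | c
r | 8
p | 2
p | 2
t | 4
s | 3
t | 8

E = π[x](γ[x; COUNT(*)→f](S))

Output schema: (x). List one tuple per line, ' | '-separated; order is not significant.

Per-node cardinality:
  S → 6
  γ[x; COUNT(*)→f](S) → 4
  π[x](γ[x; COUNT(*)→f](S)) → 4

== RESULT ==
x
p
r
s
t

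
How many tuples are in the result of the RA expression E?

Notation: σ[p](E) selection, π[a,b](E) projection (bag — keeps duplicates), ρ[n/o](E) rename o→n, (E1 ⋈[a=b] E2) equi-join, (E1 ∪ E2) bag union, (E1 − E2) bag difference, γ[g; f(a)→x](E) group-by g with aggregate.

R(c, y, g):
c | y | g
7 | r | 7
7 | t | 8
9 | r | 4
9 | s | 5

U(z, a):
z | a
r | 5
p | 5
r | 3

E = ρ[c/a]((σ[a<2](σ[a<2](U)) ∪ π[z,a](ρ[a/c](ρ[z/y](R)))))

Per-node cardinality:
  U → 3
  σ[a<2](U) → 0
  σ[a<2](σ[a<2](U)) → 0
  R → 4
  ρ[z/y](R) → 4
  ρ[a/c](ρ[z/y](R)) → 4
  π[z,a](ρ[a/c](ρ[z/y](R))) → 4
  (σ[a<2](σ[a<2](U)) ∪ π[z,a](ρ[a/c](ρ[z/y](R)))) → 4
  ρ[c/a]((σ[a<2](σ[a<2](U)) ∪ π[z,a](ρ[a/c](ρ[z/y](R))))) → 4

|E| = 4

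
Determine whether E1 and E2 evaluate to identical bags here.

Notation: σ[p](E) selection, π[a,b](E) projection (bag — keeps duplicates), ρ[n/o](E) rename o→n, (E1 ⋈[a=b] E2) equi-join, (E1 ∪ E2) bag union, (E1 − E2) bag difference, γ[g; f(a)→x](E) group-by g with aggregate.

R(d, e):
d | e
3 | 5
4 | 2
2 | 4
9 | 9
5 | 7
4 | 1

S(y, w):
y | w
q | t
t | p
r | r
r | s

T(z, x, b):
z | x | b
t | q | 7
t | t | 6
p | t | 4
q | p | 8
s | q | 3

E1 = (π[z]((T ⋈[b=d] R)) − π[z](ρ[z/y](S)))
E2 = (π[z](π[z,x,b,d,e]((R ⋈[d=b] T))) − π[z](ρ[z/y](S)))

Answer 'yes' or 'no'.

E1 per-node cardinality:
  T → 5
  R → 6
  (T ⋈[b=d] R) → 3
  π[z]((T ⋈[b=d] R)) → 3
  S → 4
  ρ[z/y](S) → 4
  π[z](ρ[z/y](S)) → 4
  (π[z]((T ⋈[b=d] R)) − π[z](ρ[z/y](S))) → 3
E2 per-node cardinality:
  R → 6
  T → 5
  (R ⋈[d=b] T) → 3
  π[z,x,b,d,e]((R ⋈[d=b] T)) → 3
  π[z](π[z,x,b,d,e]((R ⋈[d=b] T))) → 3
  S → 4
  ρ[z/y](S) → 4
  π[z](ρ[z/y](S)) → 4
  (π[z](π[z,x,b,d,e]((R ⋈[d=b] T))) − π[z](ρ[z/y](S))) → 3

E1 and E2 produce the same multiset:
z
p
p
s

yes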